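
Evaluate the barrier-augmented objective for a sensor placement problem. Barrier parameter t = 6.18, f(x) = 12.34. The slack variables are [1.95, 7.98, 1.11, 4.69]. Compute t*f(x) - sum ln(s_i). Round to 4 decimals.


Step 1: Compute log-barrier.
ln values: [0.6678, 2.0769, 0.1044, 1.5454]
phi = -(0.6678 + 2.0769 + 0.1044 + 1.5454) = -4.3946
Step 2: Compute augmented objective.
t*f(x) = 6.18*12.34 = 76.2612
Total = 76.2612 - 4.3946 = 71.8666


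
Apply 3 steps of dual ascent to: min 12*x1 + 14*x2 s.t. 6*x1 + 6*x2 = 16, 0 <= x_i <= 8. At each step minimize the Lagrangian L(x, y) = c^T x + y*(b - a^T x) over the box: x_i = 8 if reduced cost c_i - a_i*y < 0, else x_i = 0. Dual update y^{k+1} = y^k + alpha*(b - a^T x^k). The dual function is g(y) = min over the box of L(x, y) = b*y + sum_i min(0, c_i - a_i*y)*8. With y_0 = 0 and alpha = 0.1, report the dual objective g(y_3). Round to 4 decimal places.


Dual ascent for LP: min 12*x1 + 14*x2, 6*x1 + 6*x2 = 16, 0 <= x_i <= 8
Step 1: y^k = 0.0, reduced costs: (12.0, 14.0)
  x^k = (0.0, 0.0), subgradient = b - a^T x = 16.0
  y^{k+1} = 0.0 + 0.1*16.0 = 1.6
Step 2: y^k = 1.6, reduced costs: (2.4, 4.4)
  x^k = (0.0, 0.0), subgradient = b - a^T x = 16.0
  y^{k+1} = 1.6 + 0.1*16.0 = 3.2
Step 3: y^k = 3.2, reduced costs: (-7.2, -5.2)
  x^k = (8.0, 8.0), subgradient = b - a^T x = -80.0
  y^{k+1} = 3.2 + 0.1*-80.0 = -4.8
Dual objective at y_3 = -4.8: reduced costs (40.8, 42.8), box minimizer x = (0.0, 0.0)
g(y_3) = b*y + (c1 - a1*y)*x1 + (c2 - a2*y)*x2 = 16*(-4.8) + 40.8*0.0 + 42.8*0.0 = -76.8 + 0.0 + 0.0 = -76.8


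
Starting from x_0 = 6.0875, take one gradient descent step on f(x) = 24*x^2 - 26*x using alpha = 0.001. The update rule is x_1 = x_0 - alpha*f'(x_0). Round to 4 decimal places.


We compute the gradient at x_0 and apply the update.
f'(x) = 48*x - 26
f'(6.0875) = 48*6.0875 - 26 = 266.2
x_1 = 6.0875 - 0.001*266.2 = 5.8213


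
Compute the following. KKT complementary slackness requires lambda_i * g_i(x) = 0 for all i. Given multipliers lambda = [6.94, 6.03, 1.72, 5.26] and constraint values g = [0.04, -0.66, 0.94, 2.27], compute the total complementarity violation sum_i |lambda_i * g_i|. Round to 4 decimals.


KKT complementary slackness check:
lambda_1 * g_1 = 6.94 * 0.04 = 0.2776
lambda_2 * g_2 = 6.03 * -0.66 = -3.9798
lambda_3 * g_3 = 1.72 * 0.94 = 1.6168
lambda_4 * g_4 = 5.26 * 2.27 = 11.9402
Total violation = 0.2776 + 3.9798 + 1.6168 + 11.9402 = 17.8144


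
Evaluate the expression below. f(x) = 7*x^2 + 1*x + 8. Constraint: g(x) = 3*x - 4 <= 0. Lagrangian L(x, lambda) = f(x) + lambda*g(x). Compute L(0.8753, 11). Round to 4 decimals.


Step 1: Evaluate f(x).
f(0.8753) = 7*0.8753^2 + 1*0.8753 + 8 = 14.2384
Step 2: Evaluate g(x).
g(0.8753) = 3*0.8753 - 4 = -1.3741
Step 3: Compute Lagrangian.
L = 14.2384 + 11*-1.3741 = -0.8767


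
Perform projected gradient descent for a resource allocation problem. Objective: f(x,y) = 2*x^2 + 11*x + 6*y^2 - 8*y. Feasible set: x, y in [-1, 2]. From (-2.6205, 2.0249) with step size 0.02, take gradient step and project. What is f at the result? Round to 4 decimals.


Step 1: Compute gradient at (-2.6205, 2.0249).
grad_x = 2*2*-2.6205 + 11 = 0.518
grad_y = 2*6*2.0249 - 8 = 16.2988
Step 2: Gradient step.
x_raw = -2.6205 - 0.02*0.518 = -2.6309
y_raw = 2.0249 - 0.02*16.2988 = 1.6989
Step 3: Project onto [-1, 2].
x_proj = clip(-2.6309) = -1.0
y_proj = clip(1.6989) = 1.6989
Step 4: Evaluate f.
f(-1.0, 1.6989) = -5.2733


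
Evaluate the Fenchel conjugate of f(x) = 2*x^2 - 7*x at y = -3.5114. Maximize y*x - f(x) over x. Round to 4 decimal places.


f*(y) = sup_x {y*x - a*x^2 - b*x} = sup_x {(y-b)*x - a*x^2}
FOC: (y - b) - 2a*x = 0 => x* = (y - b)/(2a)
x* = (-3.5114 + 7)/(2*2) = 0.8722
f*(-3.5114) = (y-b)^2/(4a) = (-3.5114 + 7)^2/(4*2)
= 12.1703/8 = 1.5213


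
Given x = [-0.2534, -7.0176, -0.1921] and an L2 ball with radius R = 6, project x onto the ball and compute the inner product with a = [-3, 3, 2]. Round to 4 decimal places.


Step 1: Compute ||x|| (intermediates to 6 decimals).
||x|| = sqrt((-0.2534)^2 + (-7.0176)^2 + (-0.1921)^2) = 7.024801
Step 2: Project.
Since ||x|| > R, scale = R/||x|| = 6/7.024801 = 0.854117, proj(x) = scale * x
proj(x) = [-0.216433, -5.993851, -0.164076]
Step 3: Dot product.
a^T * proj(x) = -3*(-0.216433) + 3*(-5.993851) + 2*(-0.164076) = -17.6604


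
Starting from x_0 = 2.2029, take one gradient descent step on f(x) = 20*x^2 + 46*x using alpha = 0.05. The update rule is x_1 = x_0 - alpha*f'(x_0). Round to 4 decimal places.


We compute the gradient at x_0 and apply the update.
f'(x) = 40*x + 46
f'(2.2029) = 40*2.2029 + 46 = 134.116
x_1 = 2.2029 - 0.05*134.116 = -4.5029


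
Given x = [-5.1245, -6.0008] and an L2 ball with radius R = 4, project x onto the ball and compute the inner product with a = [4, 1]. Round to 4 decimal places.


Step 1: Compute ||x|| (intermediates to 6 decimals).
||x|| = sqrt((-5.1245)^2 + (-6.0008)^2) = 7.891141
Step 2: Project.
Since ||x|| > R, scale = R/||x|| = 4/7.891141 = 0.506898, proj(x) = scale * x
proj(x) = [-2.597599, -3.041794]
Step 3: Dot product.
a^T * proj(x) = 4*(-2.597599) + 1*(-3.041794) = -13.4322


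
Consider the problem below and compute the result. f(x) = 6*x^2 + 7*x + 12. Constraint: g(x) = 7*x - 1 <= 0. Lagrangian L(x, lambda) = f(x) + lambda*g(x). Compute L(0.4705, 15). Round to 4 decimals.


Step 1: Evaluate f(x).
f(0.4705) = 6*0.4705^2 + 7*0.4705 + 12 = 16.6217
Step 2: Evaluate g(x).
g(0.4705) = 7*0.4705 - 1 = 2.2935
Step 3: Compute Lagrangian.
L = 16.6217 + 15*2.2935 = 51.0242


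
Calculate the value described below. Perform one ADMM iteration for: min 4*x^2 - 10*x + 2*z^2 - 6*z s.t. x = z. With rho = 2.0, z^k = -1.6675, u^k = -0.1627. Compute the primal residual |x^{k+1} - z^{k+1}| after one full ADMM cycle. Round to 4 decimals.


ADMM iteration with rho = 2.0, z^k = -1.6675, u^k = -0.1627
Step 1: x-update.
Minimize 4*x^2 - 10*x + (2.0/2)*(x + 1.6675 - 0.1627)^2
FOC: (2*4 + 2.0)*x = 10 + 2.0*(-1.6675 + 0.1627)
x^{k+1} = 0.699
Step 2: z-update.
Minimize 2*z^2 - 6*z + (2.0/2)*(0.699 - z - 0.1627)^2
FOC: (2*2 + 2.0)*z = 6 + 2.0*(0.699 - 0.1627)
z^{k+1} = 1.1788
Step 3: u-update.
u^{k+1} = -0.1627 + 0.699 - 1.1788 = -0.6424
Step 4: Primal residual = |0.699 - 1.1788| = 0.4797


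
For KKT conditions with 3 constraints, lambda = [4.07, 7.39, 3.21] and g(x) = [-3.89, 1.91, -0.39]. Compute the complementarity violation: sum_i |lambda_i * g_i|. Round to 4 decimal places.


KKT complementary slackness check:
lambda_1 * g_1 = 4.07 * -3.89 = -15.8323
lambda_2 * g_2 = 7.39 * 1.91 = 14.1149
lambda_3 * g_3 = 3.21 * -0.39 = -1.2519
Total violation = 15.8323 + 14.1149 + 1.2519 = 31.1991


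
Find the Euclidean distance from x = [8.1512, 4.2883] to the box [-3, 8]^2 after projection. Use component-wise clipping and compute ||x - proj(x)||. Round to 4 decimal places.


Project each component onto [-3, 8].
clip(8.1512) = 8.0, clip(4.2883) = 4.2883
Projection = [8.0, 4.2883]
Squared diffs: [0.0229, 0.0]
Distance = sqrt(0.0229) = 0.1512


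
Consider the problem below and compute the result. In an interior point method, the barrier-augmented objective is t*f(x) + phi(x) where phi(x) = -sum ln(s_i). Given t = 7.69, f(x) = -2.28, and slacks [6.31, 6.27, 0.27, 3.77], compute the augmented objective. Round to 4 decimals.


Step 1: Compute log-barrier.
ln values: [1.8421, 1.8358, -1.3093, 1.3271]
phi = -(1.8421 + 1.8358 - 1.3093 + 1.3271) = -3.6957
Step 2: Compute augmented objective.
t*f(x) = 7.69*-2.28 = -17.5332
Total = -17.5332 - 3.6957 = -21.2289


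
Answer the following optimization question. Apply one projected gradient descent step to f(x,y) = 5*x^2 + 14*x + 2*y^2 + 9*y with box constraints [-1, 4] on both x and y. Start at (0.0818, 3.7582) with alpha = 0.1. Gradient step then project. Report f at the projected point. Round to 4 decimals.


Step 1: Compute gradient at (0.0818, 3.7582).
grad_x = 2*5*0.0818 + 14 = 14.818
grad_y = 2*2*3.7582 + 9 = 24.0328
Step 2: Gradient step.
x_raw = 0.0818 - 0.1*14.818 = -1.4
y_raw = 3.7582 - 0.1*24.0328 = 1.3549
Step 3: Project onto [-1, 4].
x_proj = clip(-1.4) = -1.0
y_proj = clip(1.3549) = 1.3549
Step 4: Evaluate f.
f(-1.0, 1.3549) = 6.8659


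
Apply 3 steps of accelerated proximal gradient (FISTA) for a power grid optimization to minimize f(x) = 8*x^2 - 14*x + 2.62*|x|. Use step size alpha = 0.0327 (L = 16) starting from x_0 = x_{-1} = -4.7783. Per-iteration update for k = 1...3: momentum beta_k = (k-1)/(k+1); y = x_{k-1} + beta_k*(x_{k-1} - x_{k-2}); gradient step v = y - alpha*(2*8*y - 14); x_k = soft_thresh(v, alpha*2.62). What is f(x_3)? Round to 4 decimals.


FISTA on f(x) = 8*x^2 - 14*x + 2.62*|x|
L = 16, alpha = 0.0327
Iteration 1: beta = 0.0, y = -4.7783 + 0.0*(-4.7783 + 4.7783) = -4.7783
  grad(y) = -90.4528, v = y - alpha*grad = -1.8205
  prox(v) = soft_thresh(-1.8205, 0.0857) = -1.7348
Iteration 2: beta = 0.3333, y = -1.7348 + 0.3333*(-1.7348 + 4.7783) = -0.7203
  grad(y) = -25.5252, v = y - alpha*grad = 0.1143
  prox(v) = soft_thresh(0.1143, 0.0857) = 0.0287
Iteration 3: beta = 0.5, y = 0.0287 + 0.5*(0.0287 + 1.7348) = 0.9104
  grad(y) = 0.5667, v = y - alpha*grad = 0.8919
  prox(v) = soft_thresh(0.8919, 0.0857) = 0.8062
f(x_3) = 8*0.8062^2 - 14*0.8062 + 2.62*|0.8062| = -3.9749


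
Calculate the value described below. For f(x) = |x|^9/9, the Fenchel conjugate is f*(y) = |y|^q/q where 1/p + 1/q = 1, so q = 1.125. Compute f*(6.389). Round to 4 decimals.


The conjugate exponent q satisfies 1/p + 1/q = 1.
p = 9, so q = 9/(9 - 1) = 1.125
|y|^q = 6.389^1.125 = 8.0559
f*(6.389) = 8.0559 / 1.125 = 7.1608


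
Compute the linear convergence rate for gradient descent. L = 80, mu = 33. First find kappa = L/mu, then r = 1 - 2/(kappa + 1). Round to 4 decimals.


Step 1: Compute the condition number.
kappa = L/mu = 80/33 = 2.4242
Step 2: Compute the convergence rate.
r = 1 - 2/(kappa + 1) = 1 - 2*mu/(L + mu) = (L - mu)/(L + mu) = 47/113 = 0.4159


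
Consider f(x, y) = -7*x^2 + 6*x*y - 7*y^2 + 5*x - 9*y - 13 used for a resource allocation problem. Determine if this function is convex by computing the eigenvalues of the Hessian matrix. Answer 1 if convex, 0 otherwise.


The Hessian of f(x,y) = -7*x^2 + 6*x*y - 7*y^2 + 5*x - 9*y - 13 is:
H = [[-14, 6], [6, -14]]
Trace = -14 - 14 = -28
Determinant = -14*-14 - (6)^2 = 160
Discriminant = (-28)^2 - 4*160 = 144.0
Eigenvalues: lambda_1 = -20.0, lambda_2 = -8.0
The function is not convex.

0


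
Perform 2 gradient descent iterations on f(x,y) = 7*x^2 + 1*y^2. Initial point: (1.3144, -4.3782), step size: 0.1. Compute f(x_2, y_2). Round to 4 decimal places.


Gradient descent on f(x,y) = 7*x^2 + 1*y^2.
Starting point: (1.3144, -4.3782), alpha = 0.1
Step 1: grad_x = 2*7*1.3144 = 18.4016, grad_y = 2*1*-4.3782 = -8.7564
  x_1 = 1.3144 - 0.1*18.4016 = -0.5258
  y_1 = -4.3782 - 0.1*-8.7564 = -3.5026
Step 2: grad_x = 2*7*-0.5258 = -7.3606, grad_y = 2*1*-3.5026 = -7.0051
  x_2 = -0.5258 - 0.1*-7.3606 = 0.2103
  y_2 = -3.5026 - 0.1*-7.0051 = -2.802
f(0.2103, -2.802) = 7*0.2103^2 + 1*(-2.802)^2 = 8.1611


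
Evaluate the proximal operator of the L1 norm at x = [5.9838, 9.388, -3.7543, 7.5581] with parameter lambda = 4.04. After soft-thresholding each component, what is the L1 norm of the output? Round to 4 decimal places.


Soft-thresholding with lambda = 4.04:
prox(5.9838) = sign(5.9838)*max(|5.9838| - 4.04, 0) = 1.9438
prox(9.388) = sign(9.388)*max(|9.388| - 4.04, 0) = 5.348
prox(-3.7543) = sign(-3.7543)*max(|-3.7543| - 4.04, 0) = 0.0
prox(7.5581) = sign(7.5581)*max(|7.5581| - 4.04, 0) = 3.5181
prox(x) = [1.9438, 5.348, 0.0, 3.5181]
||prox(x)||_1 = 1.9438 + 5.348 + 0.0 + 3.5181 = 10.8099


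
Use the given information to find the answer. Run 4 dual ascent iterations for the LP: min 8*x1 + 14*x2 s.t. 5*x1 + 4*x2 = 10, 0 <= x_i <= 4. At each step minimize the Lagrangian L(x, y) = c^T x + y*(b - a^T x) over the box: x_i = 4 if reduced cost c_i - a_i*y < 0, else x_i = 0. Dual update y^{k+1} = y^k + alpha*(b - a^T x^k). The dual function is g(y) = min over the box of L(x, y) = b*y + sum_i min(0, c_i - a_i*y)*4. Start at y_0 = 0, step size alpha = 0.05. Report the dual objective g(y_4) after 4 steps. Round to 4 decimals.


Dual ascent for LP: min 8*x1 + 14*x2, 5*x1 + 4*x2 = 10, 0 <= x_i <= 4
Step 1: y^k = 0.0, reduced costs: (8.0, 14.0)
  x^k = (0.0, 0.0), subgradient = b - a^T x = 10.0
  y^{k+1} = 0.0 + 0.05*10.0 = 0.5
Step 2: y^k = 0.5, reduced costs: (5.5, 12.0)
  x^k = (0.0, 0.0), subgradient = b - a^T x = 10.0
  y^{k+1} = 0.5 + 0.05*10.0 = 1.0
Step 3: y^k = 1.0, reduced costs: (3.0, 10.0)
  x^k = (0.0, 0.0), subgradient = b - a^T x = 10.0
  y^{k+1} = 1.0 + 0.05*10.0 = 1.5
Step 4: y^k = 1.5, reduced costs: (0.5, 8.0)
  x^k = (0.0, 0.0), subgradient = b - a^T x = 10.0
  y^{k+1} = 1.5 + 0.05*10.0 = 2.0
Dual objective at y_4 = 2.0: reduced costs (-2.0, 6.0), box minimizer x = (4.0, 0.0)
g(y_4) = b*y + (c1 - a1*y)*x1 + (c2 - a2*y)*x2 = 10*2.0 + (-2.0)*4.0 + 6.0*0.0 = 20.0 - 8.0 + 0.0 = 12.0


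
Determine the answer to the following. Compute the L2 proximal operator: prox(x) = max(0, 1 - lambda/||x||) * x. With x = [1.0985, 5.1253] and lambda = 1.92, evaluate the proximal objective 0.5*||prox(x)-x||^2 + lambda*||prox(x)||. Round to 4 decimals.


Step 1: Compute ||x||.
||x|| = 5.2417
Step 2: Compute scaling factor.
scale = max(0, 1 - 1.92/5.2417) = 0.6337
Step 3: prox(x) = [0.6961, 3.2479]
||prox(x)|| = 3.3217
Step 4: Proximal objective.
0.5*||prox-x||^2 = 1.8432
lambda*||prox|| = 6.3777
Total = 8.2209


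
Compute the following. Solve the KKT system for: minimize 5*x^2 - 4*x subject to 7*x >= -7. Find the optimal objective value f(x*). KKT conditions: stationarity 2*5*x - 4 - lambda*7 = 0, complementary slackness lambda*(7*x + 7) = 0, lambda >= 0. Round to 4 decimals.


Step 1: Try lambda = 0 (constraint inactive).
Stationarity: 2*5*x - 4 = 0
x* = 4/(2*5) = 0.4
Check constraint: 7*0.4 = 2.8 >= -7 -- satisfied.
Step 2: Compute optimal value.
f(x*) = 5*0.4^2 - 4*0.4 = -0.8


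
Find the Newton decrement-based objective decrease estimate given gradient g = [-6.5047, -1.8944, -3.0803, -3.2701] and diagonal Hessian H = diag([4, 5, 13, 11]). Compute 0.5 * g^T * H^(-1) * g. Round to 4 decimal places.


Step 1: H is diagonal, so H^(-1) * g = [-1.6262, -0.3789, -0.2369, -0.2973].
Step 2: g^T H^(-1) g = sum_i g_i^2 / H_ii
  = (-6.5047)^2/4 + (-1.8944)^2/5 + (-3.0803)^2/13 + (-3.2701)^2/11
  = 10.5778 + 0.7178 + 0.7299 + 0.9721 = 12.9975
Step 3: Objective decrease = 0.5 * g^T H^(-1) g = 6.4988


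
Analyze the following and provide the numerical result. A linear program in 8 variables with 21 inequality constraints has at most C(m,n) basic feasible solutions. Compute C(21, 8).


Each vertex corresponds to some choice of n active constraints out of m, so the number of vertices is at most C(m, n) = m! / (n!(m-n)!).
m = 21, n = 8
Numerator: 21 * 20 * 19 * 18 * 17 * 16 * 15 * 14
Denominator: 8! = 40320
C(21, 8) = 203490


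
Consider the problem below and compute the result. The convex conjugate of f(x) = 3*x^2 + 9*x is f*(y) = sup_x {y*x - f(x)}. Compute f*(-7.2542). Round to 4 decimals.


f*(y) = sup_x {y*x - a*x^2 - b*x} = sup_x {(y-b)*x - a*x^2}
FOC: (y - b) - 2a*x = 0 => x* = (y - b)/(2a)
x* = (-7.2542 - 9)/(2*3) = -2.709
f*(-7.2542) = (y-b)^2/(4a) = (-7.2542 - 9)^2/(4*3)
= 264.199/12 = 22.0166


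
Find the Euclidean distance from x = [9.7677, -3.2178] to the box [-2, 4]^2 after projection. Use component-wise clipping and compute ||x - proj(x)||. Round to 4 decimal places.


Project each component onto [-2, 4].
clip(9.7677) = 4.0, clip(-3.2178) = -2.0
Projection = [4.0, -2.0]
Squared diffs: [33.2664, 1.483]
Distance = sqrt(34.7494) = 5.8949


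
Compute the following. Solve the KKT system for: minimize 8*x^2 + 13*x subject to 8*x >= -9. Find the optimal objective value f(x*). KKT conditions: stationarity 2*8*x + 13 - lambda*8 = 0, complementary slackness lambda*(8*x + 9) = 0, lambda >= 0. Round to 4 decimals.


Step 1: Try lambda = 0 (constraint inactive).
Stationarity: 2*8*x + 13 = 0
x* = -13/(2*8) = -0.8125
Check constraint: 8*-0.8125 = -6.5 >= -9 -- satisfied.
Step 2: Compute optimal value.
f(x*) = 8*(-0.8125)^2 + 13*(-0.8125) = -5.2813


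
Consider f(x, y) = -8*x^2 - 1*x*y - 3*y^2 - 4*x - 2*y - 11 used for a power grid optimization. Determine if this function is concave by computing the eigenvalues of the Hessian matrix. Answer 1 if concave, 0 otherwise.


The Hessian of f(x,y) = -8*x^2 - 1*x*y - 3*y^2 - 4*x - 2*y - 11 is:
H = [[-16, -1], [-1, -6]]
Trace = -16 - 6 = -22
Determinant = -16*-6 - (-1)^2 = 95
Discriminant = (-22)^2 - 4*95 = 104.0
Eigenvalues: lambda_1 = -16.099, lambda_2 = -5.901
The function is concave.

1


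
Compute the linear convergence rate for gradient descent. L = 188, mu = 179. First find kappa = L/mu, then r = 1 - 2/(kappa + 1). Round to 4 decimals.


Step 1: Compute the condition number.
kappa = L/mu = 188/179 = 1.0503
Step 2: Compute the convergence rate.
r = 1 - 2/(kappa + 1) = 1 - 2*mu/(L + mu) = (L - mu)/(L + mu) = 9/367 = 0.0245


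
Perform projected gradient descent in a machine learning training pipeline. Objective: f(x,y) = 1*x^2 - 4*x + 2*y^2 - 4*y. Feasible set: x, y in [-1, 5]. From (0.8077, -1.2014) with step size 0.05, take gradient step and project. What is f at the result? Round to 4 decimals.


Step 1: Compute gradient at (0.8077, -1.2014).
grad_x = 2*1*0.8077 - 4 = -2.3846
grad_y = 2*2*-1.2014 - 4 = -8.8056
Step 2: Gradient step.
x_raw = 0.8077 - 0.05*-2.3846 = 0.9269
y_raw = -1.2014 - 0.05*-8.8056 = -0.7611
Step 3: Project onto [-1, 5].
x_proj = clip(0.9269) = 0.9269
y_proj = clip(-0.7611) = -0.7611
Step 4: Evaluate f.
f(0.9269, -0.7611) = 1.3546


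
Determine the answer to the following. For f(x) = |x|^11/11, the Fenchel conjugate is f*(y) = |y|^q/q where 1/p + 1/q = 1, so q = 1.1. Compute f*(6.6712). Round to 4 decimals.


The conjugate exponent q satisfies 1/p + 1/q = 1.
p = 11, so q = 11/(11 - 1) = 1.1
|y|^q = 6.6712^1.1 = 8.0654
f*(6.6712) = 8.0654 / 1.1 = 7.3322


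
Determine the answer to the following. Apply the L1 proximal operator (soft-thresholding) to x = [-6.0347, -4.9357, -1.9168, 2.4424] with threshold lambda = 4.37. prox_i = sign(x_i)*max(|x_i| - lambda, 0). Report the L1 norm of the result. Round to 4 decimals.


Soft-thresholding with lambda = 4.37:
prox(-6.0347) = sign(-6.0347)*max(|-6.0347| - 4.37, 0) = -1.6647
prox(-4.9357) = sign(-4.9357)*max(|-4.9357| - 4.37, 0) = -0.5657
prox(-1.9168) = sign(-1.9168)*max(|-1.9168| - 4.37, 0) = 0.0
prox(2.4424) = sign(2.4424)*max(|2.4424| - 4.37, 0) = 0.0
prox(x) = [-1.6647, -0.5657, 0.0, 0.0]
||prox(x)||_1 = 1.6647 + 0.5657 + 0.0 + 0.0 = 2.2304


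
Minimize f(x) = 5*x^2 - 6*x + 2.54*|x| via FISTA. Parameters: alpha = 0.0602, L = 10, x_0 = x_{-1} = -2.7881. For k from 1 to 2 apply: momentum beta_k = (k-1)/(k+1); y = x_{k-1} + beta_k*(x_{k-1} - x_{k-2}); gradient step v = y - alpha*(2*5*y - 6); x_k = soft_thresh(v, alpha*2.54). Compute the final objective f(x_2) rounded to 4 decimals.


FISTA on f(x) = 5*x^2 - 6*x + 2.54*|x|
L = 10, alpha = 0.0602
Iteration 1: beta = 0.0, y = -2.7881 + 0.0*(-2.7881 + 2.7881) = -2.7881
  grad(y) = -33.881, v = y - alpha*grad = -0.7485
  prox(v) = soft_thresh(-0.7485, 0.1529) = -0.5956
Iteration 2: beta = 0.3333, y = -0.5956 + 0.3333*(-0.5956 + 2.7881) = 0.1353
  grad(y) = -4.6471, v = y - alpha*grad = 0.415
  prox(v) = soft_thresh(0.415, 0.1529) = 0.2621
f(x_2) = 5*0.2621^2 - 6*0.2621 + 2.54*|0.2621| = -0.5634


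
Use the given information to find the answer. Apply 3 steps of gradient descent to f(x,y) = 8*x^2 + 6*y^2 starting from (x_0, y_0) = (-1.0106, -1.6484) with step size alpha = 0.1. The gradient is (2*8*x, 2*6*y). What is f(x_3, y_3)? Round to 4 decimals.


Gradient descent on f(x,y) = 8*x^2 + 6*y^2.
Starting point: (-1.0106, -1.6484), alpha = 0.1
Step 1: grad_x = 2*8*-1.0106 = -16.1696, grad_y = 2*6*-1.6484 = -19.7808
  x_1 = -1.0106 - 0.1*-16.1696 = 0.6064
  y_1 = -1.6484 - 0.1*-19.7808 = 0.3297
Step 2: grad_x = 2*8*0.6064 = 9.7018, grad_y = 2*6*0.3297 = 3.9562
  x_2 = 0.6064 - 0.1*9.7018 = -0.3638
  y_2 = 0.3297 - 0.1*3.9562 = -0.0659
Step 3: grad_x = 2*8*-0.3638 = -5.8211, grad_y = 2*6*-0.0659 = -0.7912
  x_3 = -0.3638 - 0.1*-5.8211 = 0.2183
  y_3 = -0.0659 - 0.1*-0.7912 = 0.0132
f(0.2183, 0.0132) = 8*0.2183^2 + 6*0.0132^2 = 0.3822


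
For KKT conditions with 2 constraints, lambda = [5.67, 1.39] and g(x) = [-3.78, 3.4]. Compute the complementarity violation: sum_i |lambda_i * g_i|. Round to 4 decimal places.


KKT complementary slackness check:
lambda_1 * g_1 = 5.67 * -3.78 = -21.4326
lambda_2 * g_2 = 1.39 * 3.4 = 4.726
Total violation = 21.4326 + 4.726 = 26.1586


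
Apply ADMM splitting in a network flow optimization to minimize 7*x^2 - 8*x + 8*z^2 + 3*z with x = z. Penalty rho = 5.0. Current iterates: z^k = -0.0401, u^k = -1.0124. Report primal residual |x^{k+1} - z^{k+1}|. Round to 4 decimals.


ADMM iteration with rho = 5.0, z^k = -0.0401, u^k = -1.0124
Step 1: x-update.
Minimize 7*x^2 - 8*x + (5.0/2)*(x + 0.0401 - 1.0124)^2
FOC: (2*7 + 5.0)*x = 8 + 5.0*(-0.0401 + 1.0124)
x^{k+1} = 0.6769
Step 2: z-update.
Minimize 8*z^2 + 3*z + (5.0/2)*(0.6769 - z - 1.0124)^2
FOC: (2*8 + 5.0)*z = -3 + 5.0*(0.6769 - 1.0124)
z^{k+1} = -0.2227
Step 3: u-update.
u^{k+1} = -1.0124 + 0.6769 + 0.2227 = -0.1127
Step 4: Primal residual = |0.6769 + 0.2227| = 0.8997


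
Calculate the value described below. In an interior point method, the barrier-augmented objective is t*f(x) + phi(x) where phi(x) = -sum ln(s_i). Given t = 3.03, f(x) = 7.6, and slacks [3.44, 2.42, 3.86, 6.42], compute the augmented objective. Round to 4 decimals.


Step 1: Compute log-barrier.
ln values: [1.2355, 0.8838, 1.3507, 1.8594]
phi = -(1.2355 + 0.8838 + 1.3507 + 1.8594) = -5.3293
Step 2: Compute augmented objective.
t*f(x) = 3.03*7.6 = 23.028
Total = 23.028 - 5.3293 = 17.6987


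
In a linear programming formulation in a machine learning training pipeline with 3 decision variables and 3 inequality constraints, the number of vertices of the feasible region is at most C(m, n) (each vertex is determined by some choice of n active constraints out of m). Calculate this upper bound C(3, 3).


Each vertex corresponds to some choice of n active constraints out of m, so the number of vertices is at most C(m, n) = m! / (n!(m-n)!).
m = 3, n = 3
Numerator: 3 * 2 * 1
Denominator: 3! = 6
C(3, 3) = 1


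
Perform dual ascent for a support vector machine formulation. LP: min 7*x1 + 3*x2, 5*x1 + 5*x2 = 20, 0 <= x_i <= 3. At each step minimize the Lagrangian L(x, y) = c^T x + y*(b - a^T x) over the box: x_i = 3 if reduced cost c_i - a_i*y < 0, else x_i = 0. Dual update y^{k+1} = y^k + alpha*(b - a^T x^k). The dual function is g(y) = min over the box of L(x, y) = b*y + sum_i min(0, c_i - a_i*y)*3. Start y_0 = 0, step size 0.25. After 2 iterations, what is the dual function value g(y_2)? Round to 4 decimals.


Dual ascent for LP: min 7*x1 + 3*x2, 5*x1 + 5*x2 = 20, 0 <= x_i <= 3
Step 1: y^k = 0.0, reduced costs: (7.0, 3.0)
  x^k = (0.0, 0.0), subgradient = b - a^T x = 20.0
  y^{k+1} = 0.0 + 0.25*20.0 = 5.0
Step 2: y^k = 5.0, reduced costs: (-18.0, -22.0)
  x^k = (3.0, 3.0), subgradient = b - a^T x = -10.0
  y^{k+1} = 5.0 + 0.25*-10.0 = 2.5
Dual objective at y_2 = 2.5: reduced costs (-5.5, -9.5), box minimizer x = (3.0, 3.0)
g(y_2) = b*y + (c1 - a1*y)*x1 + (c2 - a2*y)*x2 = 20*2.5 + (-5.5)*3.0 + (-9.5)*3.0 = 50.0 - 16.5 - 28.5 = 5.0


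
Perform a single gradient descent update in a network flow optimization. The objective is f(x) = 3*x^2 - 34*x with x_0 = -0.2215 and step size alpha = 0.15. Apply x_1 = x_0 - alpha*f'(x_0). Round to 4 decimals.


We compute the gradient at x_0 and apply the update.
f'(x) = 6*x - 34
f'(-0.2215) = 6*-0.2215 - 34 = -35.329
x_1 = -0.2215 - 0.15*-35.329 = 5.0779


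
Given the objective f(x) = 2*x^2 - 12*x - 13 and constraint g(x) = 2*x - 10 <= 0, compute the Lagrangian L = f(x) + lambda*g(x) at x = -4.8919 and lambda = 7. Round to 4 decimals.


Step 1: Evaluate f(x).
f(-4.8919) = 2*(-4.8919)^2 - 12*(-4.8919) - 13 = 93.5642
Step 2: Evaluate g(x).
g(-4.8919) = 2*-4.8919 - 10 = -19.7838
Step 3: Compute Lagrangian.
L = 93.5642 + 7*-19.7838 = -44.9224


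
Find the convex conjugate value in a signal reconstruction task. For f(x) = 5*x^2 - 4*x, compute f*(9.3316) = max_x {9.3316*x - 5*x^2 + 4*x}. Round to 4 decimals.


f*(y) = sup_x {y*x - a*x^2 - b*x} = sup_x {(y-b)*x - a*x^2}
FOC: (y - b) - 2a*x = 0 => x* = (y - b)/(2a)
x* = (9.3316 + 4)/(2*5) = 1.3332
f*(9.3316) = (y-b)^2/(4a) = (9.3316 + 4)^2/(4*5)
= 177.7316/20 = 8.8866


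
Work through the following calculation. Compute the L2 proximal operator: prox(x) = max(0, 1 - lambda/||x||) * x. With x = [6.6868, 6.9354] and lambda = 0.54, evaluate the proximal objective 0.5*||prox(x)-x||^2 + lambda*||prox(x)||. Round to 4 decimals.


Step 1: Compute ||x||.
||x|| = 9.634
Step 2: Compute scaling factor.
scale = max(0, 1 - 0.54/9.634) = 0.9439
Step 3: prox(x) = [6.312, 6.5467]
||prox(x)|| = 9.094
Step 4: Proximal objective.
0.5*||prox-x||^2 = 0.1458
lambda*||prox|| = 4.9108
Total = 5.0565


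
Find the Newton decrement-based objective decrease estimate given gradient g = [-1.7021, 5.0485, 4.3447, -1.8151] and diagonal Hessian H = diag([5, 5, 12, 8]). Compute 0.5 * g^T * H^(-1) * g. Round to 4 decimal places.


Step 1: H is diagonal, so H^(-1) * g = [-0.3404, 1.0097, 0.3621, -0.2269].
Step 2: g^T H^(-1) g = sum_i g_i^2 / H_ii
  = (-1.7021)^2/5 + (5.0485)^2/5 + (4.3447)^2/12 + (-1.8151)^2/8
  = 0.5794 + 5.0975 + 1.573 + 0.4118 = 7.6618
Step 3: Objective decrease = 0.5 * g^T H^(-1) g = 3.8309


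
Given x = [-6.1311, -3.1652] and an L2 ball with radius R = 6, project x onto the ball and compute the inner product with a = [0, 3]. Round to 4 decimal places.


Step 1: Compute ||x|| (intermediates to 6 decimals).
||x|| = sqrt((-6.1311)^2 + (-3.1652)^2) = 6.899919
Step 2: Project.
Since ||x|| > R, scale = R/||x|| = 6/6.899919 = 0.869575, proj(x) = scale * x
proj(x) = [-5.331451, -2.752379]
Step 3: Dot product.
a^T * proj(x) = 0*(-5.331451) + 3*(-2.752379) = -8.2571


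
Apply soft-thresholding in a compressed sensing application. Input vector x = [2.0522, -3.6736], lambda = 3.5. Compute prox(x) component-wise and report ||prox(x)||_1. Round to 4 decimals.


Soft-thresholding with lambda = 3.5:
prox(2.0522) = sign(2.0522)*max(|2.0522| - 3.5, 0) = 0.0
prox(-3.6736) = sign(-3.6736)*max(|-3.6736| - 3.5, 0) = -0.1736
prox(x) = [0.0, -0.1736]
||prox(x)||_1 = 0.0 + 0.1736 = 0.1736


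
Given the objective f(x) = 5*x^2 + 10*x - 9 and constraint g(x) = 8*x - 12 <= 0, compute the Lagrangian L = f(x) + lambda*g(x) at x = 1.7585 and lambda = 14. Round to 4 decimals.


Step 1: Evaluate f(x).
f(1.7585) = 5*1.7585^2 + 10*1.7585 - 9 = 24.0466
Step 2: Evaluate g(x).
g(1.7585) = 8*1.7585 - 12 = 2.068
Step 3: Compute Lagrangian.
L = 24.0466 + 14*2.068 = 52.9986


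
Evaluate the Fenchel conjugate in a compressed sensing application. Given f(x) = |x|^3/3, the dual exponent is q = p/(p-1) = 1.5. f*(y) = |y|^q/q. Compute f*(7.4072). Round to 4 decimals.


The conjugate exponent q satisfies 1/p + 1/q = 1.
p = 3, so q = 3/(3 - 1) = 1.5
|y|^q = 7.4072^1.5 = 20.1596
f*(7.4072) = 20.1596 / 1.5 = 13.4397


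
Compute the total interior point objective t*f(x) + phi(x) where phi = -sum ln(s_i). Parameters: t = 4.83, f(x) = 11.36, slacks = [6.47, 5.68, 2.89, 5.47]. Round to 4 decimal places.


Step 1: Compute log-barrier.
ln values: [1.8672, 1.737, 1.0613, 1.6993]
phi = -(1.8672 + 1.737 + 1.0613 + 1.6993) = -6.3647
Step 2: Compute augmented objective.
t*f(x) = 4.83*11.36 = 54.8688
Total = 54.8688 - 6.3647 = 48.5041


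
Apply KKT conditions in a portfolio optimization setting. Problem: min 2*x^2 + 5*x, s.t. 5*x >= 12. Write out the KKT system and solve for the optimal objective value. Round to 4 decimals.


Step 1: Try lambda = 0 (constraint inactive).
x_unc = -5/(2*2) = -1.25
Check: 5*-1.25 = -6.25 < 12 -- violated!
Step 2: Constraint must be active: 5*x = 12
x* = 12/5 = 2.4
lambda = (2*2*2.4 + 5)/5 = 2.92
Step 3: Compute optimal value.
f(x*) = 2*2.4^2 + 5*2.4 = 23.52


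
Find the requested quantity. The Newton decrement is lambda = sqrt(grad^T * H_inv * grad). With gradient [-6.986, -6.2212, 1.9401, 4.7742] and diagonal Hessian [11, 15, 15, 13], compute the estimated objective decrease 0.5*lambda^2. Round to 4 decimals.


Step 1: H is diagonal, so H^(-1) * g = [-0.6351, -0.4147, 0.1293, 0.3672].
Step 2: g^T H^(-1) g = sum_i g_i^2 / H_ii
  = (-6.986)^2/11 + (-6.2212)^2/15 + (1.9401)^2/15 + (4.7742)^2/13
  = 4.4367 + 2.5802 + 0.2509 + 1.7533 = 9.0212
Step 3: Objective decrease = 0.5 * g^T H^(-1) g = 4.5106


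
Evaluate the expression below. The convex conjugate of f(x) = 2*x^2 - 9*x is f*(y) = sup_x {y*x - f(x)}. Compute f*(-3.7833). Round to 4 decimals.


f*(y) = sup_x {y*x - a*x^2 - b*x} = sup_x {(y-b)*x - a*x^2}
FOC: (y - b) - 2a*x = 0 => x* = (y - b)/(2a)
x* = (-3.7833 + 9)/(2*2) = 1.3042
f*(-3.7833) = (y-b)^2/(4a) = (-3.7833 + 9)^2/(4*2)
= 27.214/8 = 3.4017


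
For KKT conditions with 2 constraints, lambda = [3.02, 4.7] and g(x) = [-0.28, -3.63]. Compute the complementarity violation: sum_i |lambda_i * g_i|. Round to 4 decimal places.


KKT complementary slackness check:
lambda_1 * g_1 = 3.02 * -0.28 = -0.8456
lambda_2 * g_2 = 4.7 * -3.63 = -17.061
Total violation = 0.8456 + 17.061 = 17.9066


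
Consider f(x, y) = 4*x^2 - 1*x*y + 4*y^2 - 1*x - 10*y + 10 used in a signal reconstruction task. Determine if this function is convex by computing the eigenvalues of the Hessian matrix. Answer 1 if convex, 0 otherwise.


The Hessian of f(x,y) = 4*x^2 - 1*x*y + 4*y^2 - 1*x - 10*y + 10 is:
H = [[8, -1], [-1, 8]]
Trace = 8 + 8 = 16
Determinant = 8*8 - (-1)^2 = 63
Discriminant = (16)^2 - 4*63 = 4.0
Eigenvalues: lambda_1 = 7.0, lambda_2 = 9.0
The function is convex.

1


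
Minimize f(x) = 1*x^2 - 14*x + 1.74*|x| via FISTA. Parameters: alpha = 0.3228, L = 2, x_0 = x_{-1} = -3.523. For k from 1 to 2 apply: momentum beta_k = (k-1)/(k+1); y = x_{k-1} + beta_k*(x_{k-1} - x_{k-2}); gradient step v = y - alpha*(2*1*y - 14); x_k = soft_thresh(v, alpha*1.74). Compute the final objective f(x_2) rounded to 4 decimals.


FISTA on f(x) = 1*x^2 - 14*x + 1.74*|x|
L = 2, alpha = 0.3228
Iteration 1: beta = 0.0, y = -3.523 + 0.0*(-3.523 + 3.523) = -3.523
  grad(y) = -21.046, v = y - alpha*grad = 3.2706
  prox(v) = soft_thresh(3.2706, 0.5617) = 2.709
Iteration 2: beta = 0.3333, y = 2.709 + 0.3333*(2.709 + 3.523) = 4.7863
  grad(y) = -4.4274, v = y - alpha*grad = 6.2155
  prox(v) = soft_thresh(6.2155, 0.5617) = 5.6538
f(x_2) = 1*5.6538^2 - 14*5.6538 + 1.74*|5.6538| = -37.3501


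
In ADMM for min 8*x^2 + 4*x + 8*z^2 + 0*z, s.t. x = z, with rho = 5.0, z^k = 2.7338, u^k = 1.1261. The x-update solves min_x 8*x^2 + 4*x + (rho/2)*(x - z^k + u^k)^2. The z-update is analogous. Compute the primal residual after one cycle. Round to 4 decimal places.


ADMM iteration with rho = 5.0, z^k = 2.7338, u^k = 1.1261
Step 1: x-update.
Minimize 8*x^2 + 4*x + (5.0/2)*(x - 2.7338 + 1.1261)^2
FOC: (2*8 + 5.0)*x = -4 + 5.0*(2.7338 - 1.1261)
x^{k+1} = 0.1923
Step 2: z-update.
Minimize 8*z^2 + 0*z + (5.0/2)*(0.1923 - z + 1.1261)^2
FOC: (2*8 + 5.0)*z = 0 + 5.0*(0.1923 + 1.1261)
z^{k+1} = 0.3139
Step 3: u-update.
u^{k+1} = 1.1261 + 0.1923 - 0.3139 = 1.0045
Step 4: Primal residual = |0.1923 - 0.3139| = 0.1216


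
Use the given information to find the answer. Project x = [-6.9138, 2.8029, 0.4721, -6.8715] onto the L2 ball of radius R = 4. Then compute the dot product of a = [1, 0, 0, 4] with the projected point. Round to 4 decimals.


Step 1: Compute ||x|| (intermediates to 6 decimals).
||x|| = sqrt((-6.9138)^2 + 2.8029^2 + 0.4721^2 + (-6.8715)^2) = 10.153683
Step 2: Project.
Since ||x|| > R, scale = R/||x|| = 4/10.153683 = 0.393946, proj(x) = scale * x
proj(x) = [-2.723664, 1.104191, 0.185982, -2.707]
Step 3: Dot product.
a^T * proj(x) = 1*(-2.723664) + 0*1.104191 + 0*0.185982 + 4*(-2.707) = -13.5517


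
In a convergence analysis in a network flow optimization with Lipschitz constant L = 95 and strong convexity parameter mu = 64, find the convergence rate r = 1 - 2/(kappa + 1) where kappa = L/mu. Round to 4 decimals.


Step 1: Compute the condition number.
kappa = L/mu = 95/64 = 1.4844
Step 2: Compute the convergence rate.
r = 1 - 2/(kappa + 1) = 1 - 2*mu/(L + mu) = (L - mu)/(L + mu) = 31/159 = 0.195


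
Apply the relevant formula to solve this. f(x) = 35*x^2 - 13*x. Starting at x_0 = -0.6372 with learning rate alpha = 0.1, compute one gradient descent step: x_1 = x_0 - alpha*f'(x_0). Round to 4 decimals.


We compute the gradient at x_0 and apply the update.
f'(x) = 70*x - 13
f'(-0.6372) = 70*-0.6372 - 13 = -57.604
x_1 = -0.6372 - 0.1*-57.604 = 5.1232


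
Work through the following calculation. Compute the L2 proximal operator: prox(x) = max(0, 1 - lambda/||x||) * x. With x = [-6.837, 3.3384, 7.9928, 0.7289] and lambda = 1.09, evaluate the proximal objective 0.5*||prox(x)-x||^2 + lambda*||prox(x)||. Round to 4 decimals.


Step 1: Compute ||x||.
||x|| = 11.0592
Step 2: Compute scaling factor.
scale = max(0, 1 - 1.09/11.0592) = 0.9014
Step 3: prox(x) = [-6.1631, 3.0094, 7.205, 0.6571]
||prox(x)|| = 9.9692
Step 4: Proximal objective.
0.5*||prox-x||^2 = 0.5941
lambda*||prox|| = 10.8664
Total = 11.4605


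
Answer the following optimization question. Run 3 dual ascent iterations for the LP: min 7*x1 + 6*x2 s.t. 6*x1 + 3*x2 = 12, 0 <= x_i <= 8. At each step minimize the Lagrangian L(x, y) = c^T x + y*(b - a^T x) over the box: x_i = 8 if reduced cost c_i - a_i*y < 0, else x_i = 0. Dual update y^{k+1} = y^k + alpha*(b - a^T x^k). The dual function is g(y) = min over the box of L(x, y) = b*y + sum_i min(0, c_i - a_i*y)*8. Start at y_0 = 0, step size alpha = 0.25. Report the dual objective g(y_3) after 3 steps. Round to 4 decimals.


Dual ascent for LP: min 7*x1 + 6*x2, 6*x1 + 3*x2 = 12, 0 <= x_i <= 8
Step 1: y^k = 0.0, reduced costs: (7.0, 6.0)
  x^k = (0.0, 0.0), subgradient = b - a^T x = 12.0
  y^{k+1} = 0.0 + 0.25*12.0 = 3.0
Step 2: y^k = 3.0, reduced costs: (-11.0, -3.0)
  x^k = (8.0, 8.0), subgradient = b - a^T x = -60.0
  y^{k+1} = 3.0 + 0.25*-60.0 = -12.0
Step 3: y^k = -12.0, reduced costs: (79.0, 42.0)
  x^k = (0.0, 0.0), subgradient = b - a^T x = 12.0
  y^{k+1} = -12.0 + 0.25*12.0 = -9.0
Dual objective at y_3 = -9.0: reduced costs (61.0, 33.0), box minimizer x = (0.0, 0.0)
g(y_3) = b*y + (c1 - a1*y)*x1 + (c2 - a2*y)*x2 = 12*(-9.0) + 61.0*0.0 + 33.0*0.0 = -108.0 + 0.0 + 0.0 = -108.0


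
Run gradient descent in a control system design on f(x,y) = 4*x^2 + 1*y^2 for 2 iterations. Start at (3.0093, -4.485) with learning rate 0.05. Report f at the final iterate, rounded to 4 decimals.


Gradient descent on f(x,y) = 4*x^2 + 1*y^2.
Starting point: (3.0093, -4.485), alpha = 0.05
Step 1: grad_x = 2*4*3.0093 = 24.0744, grad_y = 2*1*-4.485 = -8.97
  x_1 = 3.0093 - 0.05*24.0744 = 1.8056
  y_1 = -4.485 - 0.05*-8.97 = -4.0365
Step 2: grad_x = 2*4*1.8056 = 14.4446, grad_y = 2*1*-4.0365 = -8.073
  x_2 = 1.8056 - 0.05*14.4446 = 1.0833
  y_2 = -4.0365 - 0.05*-8.073 = -3.6329
f(1.0833, -3.6329) = 4*1.0833^2 + 1*(-3.6329)^2 = 17.8922


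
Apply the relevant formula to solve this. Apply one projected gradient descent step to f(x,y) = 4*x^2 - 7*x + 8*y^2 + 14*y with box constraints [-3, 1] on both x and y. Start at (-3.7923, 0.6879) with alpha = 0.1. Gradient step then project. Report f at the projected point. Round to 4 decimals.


Step 1: Compute gradient at (-3.7923, 0.6879).
grad_x = 2*4*-3.7923 - 7 = -37.3384
grad_y = 2*8*0.6879 + 14 = 25.0064
Step 2: Gradient step.
x_raw = -3.7923 - 0.1*-37.3384 = -0.0585
y_raw = 0.6879 - 0.1*25.0064 = -1.8127
Step 3: Project onto [-3, 1].
x_proj = clip(-0.0585) = -0.0585
y_proj = clip(-1.8127) = -1.8127
Step 4: Evaluate f.
f(-0.0585, -1.8127) = 1.3327


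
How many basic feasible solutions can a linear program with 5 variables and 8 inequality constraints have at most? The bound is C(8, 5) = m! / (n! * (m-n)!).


Each vertex corresponds to some choice of n active constraints out of m, so the number of vertices is at most C(m, n) = m! / (n!(m-n)!).
m = 8, n = 5
Numerator: 8 * 7 * 6 * 5 * 4
Denominator: 5! = 120
C(8, 5) = 56


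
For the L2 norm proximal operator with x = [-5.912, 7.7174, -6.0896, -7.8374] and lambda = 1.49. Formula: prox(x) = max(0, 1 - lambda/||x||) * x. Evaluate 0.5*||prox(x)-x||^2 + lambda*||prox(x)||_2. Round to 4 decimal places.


Step 1: Compute ||x||.
||x|| = 13.8931
Step 2: Compute scaling factor.
scale = max(0, 1 - 1.49/13.8931) = 0.8928
Step 3: prox(x) = [-5.278, 6.8897, -5.4365, -6.9969]
||prox(x)|| = 12.4031
Step 4: Proximal objective.
0.5*||prox-x||^2 = 1.1101
lambda*||prox|| = 18.4806
Total = 19.5907


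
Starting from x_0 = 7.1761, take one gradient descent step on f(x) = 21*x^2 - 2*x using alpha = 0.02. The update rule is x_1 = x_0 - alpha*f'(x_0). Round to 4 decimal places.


We compute the gradient at x_0 and apply the update.
f'(x) = 42*x - 2
f'(7.1761) = 42*7.1761 - 2 = 299.3962
x_1 = 7.1761 - 0.02*299.3962 = 1.1882


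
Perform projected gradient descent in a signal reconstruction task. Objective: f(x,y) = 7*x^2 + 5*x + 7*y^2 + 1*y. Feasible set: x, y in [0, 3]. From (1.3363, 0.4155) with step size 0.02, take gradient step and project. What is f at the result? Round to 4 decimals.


Step 1: Compute gradient at (1.3363, 0.4155).
grad_x = 2*7*1.3363 + 5 = 23.7082
grad_y = 2*7*0.4155 + 1 = 6.817
Step 2: Gradient step.
x_raw = 1.3363 - 0.02*23.7082 = 0.8621
y_raw = 0.4155 - 0.02*6.817 = 0.2792
Step 3: Project onto [0, 3].
x_proj = clip(0.8621) = 0.8621
y_proj = clip(0.2792) = 0.2792
Step 4: Evaluate f.
f(0.8621, 0.2792) = 10.3383


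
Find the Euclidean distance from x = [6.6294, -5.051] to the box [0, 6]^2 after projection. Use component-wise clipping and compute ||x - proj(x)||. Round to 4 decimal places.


Project each component onto [0, 6].
clip(6.6294) = 6.0, clip(-5.051) = 0.0
Projection = [6.0, 0.0]
Squared diffs: [0.3961, 25.5126]
Distance = sqrt(25.9087) = 5.0901


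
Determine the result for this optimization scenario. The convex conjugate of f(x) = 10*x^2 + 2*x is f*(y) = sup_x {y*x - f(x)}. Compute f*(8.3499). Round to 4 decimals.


f*(y) = sup_x {y*x - a*x^2 - b*x} = sup_x {(y-b)*x - a*x^2}
FOC: (y - b) - 2a*x = 0 => x* = (y - b)/(2a)
x* = (8.3499 - 2)/(2*10) = 0.3175
f*(8.3499) = (y-b)^2/(4a) = (8.3499 - 2)^2/(4*10)
= 40.3212/40 = 1.008


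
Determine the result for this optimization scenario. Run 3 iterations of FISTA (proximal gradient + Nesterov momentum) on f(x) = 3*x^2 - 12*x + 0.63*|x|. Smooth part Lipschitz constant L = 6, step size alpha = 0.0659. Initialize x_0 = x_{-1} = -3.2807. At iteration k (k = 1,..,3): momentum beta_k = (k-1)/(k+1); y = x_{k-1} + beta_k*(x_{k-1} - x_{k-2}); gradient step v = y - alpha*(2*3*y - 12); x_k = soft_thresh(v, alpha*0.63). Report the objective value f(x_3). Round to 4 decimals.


FISTA on f(x) = 3*x^2 - 12*x + 0.63*|x|
L = 6, alpha = 0.0659
Iteration 1: beta = 0.0, y = -3.2807 + 0.0*(-3.2807 + 3.2807) = -3.2807
  grad(y) = -31.6842, v = y - alpha*grad = -1.1927
  prox(v) = soft_thresh(-1.1927, 0.0415) = -1.1512
Iteration 2: beta = 0.3333, y = -1.1512 + 0.3333*(-1.1512 + 3.2807) = -0.4414
  grad(y) = -14.6482, v = y - alpha*grad = 0.524
  prox(v) = soft_thresh(0.524, 0.0415) = 0.4824
Iteration 3: beta = 0.5, y = 0.4824 + 0.5*(0.4824 + 1.1512) = 1.2993
  grad(y) = -4.2045, v = y - alpha*grad = 1.5763
  prox(v) = soft_thresh(1.5763, 0.0415) = 1.5348
f(x_3) = 3*1.5348^2 - 12*1.5348 + 0.63*|1.5348| = -10.3839


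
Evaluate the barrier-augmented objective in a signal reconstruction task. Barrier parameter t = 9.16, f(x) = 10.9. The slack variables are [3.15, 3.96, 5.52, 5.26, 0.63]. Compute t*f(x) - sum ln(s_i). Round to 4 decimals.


Step 1: Compute log-barrier.
ln values: [1.1474, 1.3762, 1.7084, 1.6601, -0.462]
phi = -(1.1474 + 1.3762 + 1.7084 + 1.6601 - 0.462) = -5.4301
Step 2: Compute augmented objective.
t*f(x) = 9.16*10.9 = 99.844
Total = 99.844 - 5.4301 = 94.4139


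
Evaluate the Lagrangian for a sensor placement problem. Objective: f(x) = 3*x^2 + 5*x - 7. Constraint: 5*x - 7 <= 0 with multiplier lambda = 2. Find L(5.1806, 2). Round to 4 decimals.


Step 1: Evaluate f(x).
f(5.1806) = 3*5.1806^2 + 5*5.1806 - 7 = 99.4188
Step 2: Evaluate g(x).
g(5.1806) = 5*5.1806 - 7 = 18.903
Step 3: Compute Lagrangian.
L = 99.4188 + 2*18.903 = 137.2248
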